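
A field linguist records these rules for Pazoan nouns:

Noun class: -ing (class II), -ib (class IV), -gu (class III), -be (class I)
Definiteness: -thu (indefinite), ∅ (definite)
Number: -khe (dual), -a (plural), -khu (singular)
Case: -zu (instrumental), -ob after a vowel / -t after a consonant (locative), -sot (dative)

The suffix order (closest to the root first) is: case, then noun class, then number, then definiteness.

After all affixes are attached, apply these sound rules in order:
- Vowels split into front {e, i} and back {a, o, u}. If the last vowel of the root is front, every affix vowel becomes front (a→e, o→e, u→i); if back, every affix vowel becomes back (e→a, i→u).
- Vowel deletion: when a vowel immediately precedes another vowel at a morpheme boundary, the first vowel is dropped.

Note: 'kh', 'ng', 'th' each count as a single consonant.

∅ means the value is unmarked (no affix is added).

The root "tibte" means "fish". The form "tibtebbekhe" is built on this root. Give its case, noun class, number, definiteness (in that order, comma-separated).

locative, class I, dual, definite

Segment: tibte-ob-be-khe.
case: -ob/t → locative.
noun class: -be → class I.
number: -khe → dual.
definiteness: ∅ → definite.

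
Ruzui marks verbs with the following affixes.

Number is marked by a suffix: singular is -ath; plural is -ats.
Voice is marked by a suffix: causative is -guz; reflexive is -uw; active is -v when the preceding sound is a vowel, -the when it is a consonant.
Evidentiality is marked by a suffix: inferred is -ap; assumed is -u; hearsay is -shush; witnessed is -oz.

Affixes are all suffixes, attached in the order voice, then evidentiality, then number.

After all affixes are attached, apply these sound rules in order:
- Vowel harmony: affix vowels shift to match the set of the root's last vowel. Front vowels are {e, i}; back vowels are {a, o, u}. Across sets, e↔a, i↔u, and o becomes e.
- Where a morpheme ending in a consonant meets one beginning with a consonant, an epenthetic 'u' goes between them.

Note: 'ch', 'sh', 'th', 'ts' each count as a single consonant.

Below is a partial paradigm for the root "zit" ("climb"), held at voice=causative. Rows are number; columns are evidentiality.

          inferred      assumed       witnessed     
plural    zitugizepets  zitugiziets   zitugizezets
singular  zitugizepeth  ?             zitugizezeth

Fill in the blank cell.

zitugizieth

Attach voice causative -guz → zitguz.
Attach evidentiality assumed -u → zitguzu.
Attach number singular -ath → zitguzuath.
Apply vowel harmony: zitguzuath → zitgizieth.
Apply epenthesis: zitgizieth → zitugizieth.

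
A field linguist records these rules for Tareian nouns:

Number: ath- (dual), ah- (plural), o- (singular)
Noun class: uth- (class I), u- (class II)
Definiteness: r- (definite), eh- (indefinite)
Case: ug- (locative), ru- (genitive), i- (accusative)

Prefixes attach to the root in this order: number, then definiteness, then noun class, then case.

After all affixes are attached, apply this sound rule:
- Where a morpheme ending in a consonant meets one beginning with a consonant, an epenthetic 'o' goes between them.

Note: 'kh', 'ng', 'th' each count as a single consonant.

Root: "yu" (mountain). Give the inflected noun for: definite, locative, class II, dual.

Attach number dual ath- → athyu.
Attach definiteness definite r- → rathyu.
Attach noun class class II u- → urathyu.
Attach case locative ug- → ugurathyu.
Apply epenthesis: ugurathyu → ugurathoyu.

ugurathoyu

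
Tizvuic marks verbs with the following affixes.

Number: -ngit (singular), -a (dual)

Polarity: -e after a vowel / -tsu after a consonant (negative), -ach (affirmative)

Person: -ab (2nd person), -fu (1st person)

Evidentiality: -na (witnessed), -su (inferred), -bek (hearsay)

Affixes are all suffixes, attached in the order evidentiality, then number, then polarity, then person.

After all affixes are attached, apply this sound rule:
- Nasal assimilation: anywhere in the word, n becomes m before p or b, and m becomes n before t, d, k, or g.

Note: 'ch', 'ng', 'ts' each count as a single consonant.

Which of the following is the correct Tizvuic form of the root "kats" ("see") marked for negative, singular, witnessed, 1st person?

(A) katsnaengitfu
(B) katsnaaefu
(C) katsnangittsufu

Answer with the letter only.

Attach evidentiality witnessed -na → katsna.
Attach number singular -ngit → katsnangit.
Attach polarity negative -tsu (after consonant 't') → katsnangittsu.
Attach person 1st person -fu → katsnangittsufu.
Nasal assimilation: no change.
So the correct form is katsnangittsufu, option (C).
(B) katsnaaefu is wrong: it uses dual instead of singular for number.
(A) katsnaengitfu is wrong: it has the affixes in the wrong order.

C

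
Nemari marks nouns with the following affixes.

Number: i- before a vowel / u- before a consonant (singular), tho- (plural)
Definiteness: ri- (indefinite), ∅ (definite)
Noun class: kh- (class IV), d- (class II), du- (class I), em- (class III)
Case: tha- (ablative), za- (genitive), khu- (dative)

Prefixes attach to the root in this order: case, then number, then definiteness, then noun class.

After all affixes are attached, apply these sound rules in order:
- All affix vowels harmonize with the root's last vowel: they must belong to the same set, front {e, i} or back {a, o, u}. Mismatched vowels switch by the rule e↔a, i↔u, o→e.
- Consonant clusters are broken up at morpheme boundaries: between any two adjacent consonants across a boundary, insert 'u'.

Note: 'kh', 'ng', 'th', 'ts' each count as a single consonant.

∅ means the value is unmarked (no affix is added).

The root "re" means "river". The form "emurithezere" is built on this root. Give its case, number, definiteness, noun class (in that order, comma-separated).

genitive, plural, indefinite, class III

Segment: em-ri-tho-za-re.
case: za- → genitive.
number: tho- → plural.
definiteness: ri- → indefinite.
noun class: em- → class III.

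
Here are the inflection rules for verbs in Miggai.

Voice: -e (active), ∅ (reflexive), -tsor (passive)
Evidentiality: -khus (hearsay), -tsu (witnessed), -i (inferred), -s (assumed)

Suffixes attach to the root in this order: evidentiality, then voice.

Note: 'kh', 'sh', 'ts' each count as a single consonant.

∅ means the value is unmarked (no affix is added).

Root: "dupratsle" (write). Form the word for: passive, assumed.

Attach evidentiality assumed -s → dupratsles.
Attach voice passive -tsor → dupratslestsor.

dupratslestsor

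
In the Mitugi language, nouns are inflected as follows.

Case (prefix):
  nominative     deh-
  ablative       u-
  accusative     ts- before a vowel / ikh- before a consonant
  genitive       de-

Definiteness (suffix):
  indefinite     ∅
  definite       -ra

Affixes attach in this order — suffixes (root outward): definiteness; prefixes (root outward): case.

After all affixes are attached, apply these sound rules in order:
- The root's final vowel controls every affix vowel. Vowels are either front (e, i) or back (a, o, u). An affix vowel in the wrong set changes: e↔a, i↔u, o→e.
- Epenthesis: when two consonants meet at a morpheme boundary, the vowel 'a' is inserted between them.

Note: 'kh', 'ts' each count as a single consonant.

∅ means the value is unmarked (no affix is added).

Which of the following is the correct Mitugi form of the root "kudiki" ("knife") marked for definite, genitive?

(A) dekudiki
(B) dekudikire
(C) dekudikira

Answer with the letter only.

B

Attach case genitive de- → dekudiki.
Attach definiteness definite -ra → dekudikira.
Apply vowel harmony: dekudikira → dekudikire.
Epenthesis: no change.
So the correct form is dekudikire, option (B).
(C) dekudikira is wrong: it fails to apply the sound rule(s).
(A) dekudiki is wrong: it uses indefinite instead of definite for definiteness.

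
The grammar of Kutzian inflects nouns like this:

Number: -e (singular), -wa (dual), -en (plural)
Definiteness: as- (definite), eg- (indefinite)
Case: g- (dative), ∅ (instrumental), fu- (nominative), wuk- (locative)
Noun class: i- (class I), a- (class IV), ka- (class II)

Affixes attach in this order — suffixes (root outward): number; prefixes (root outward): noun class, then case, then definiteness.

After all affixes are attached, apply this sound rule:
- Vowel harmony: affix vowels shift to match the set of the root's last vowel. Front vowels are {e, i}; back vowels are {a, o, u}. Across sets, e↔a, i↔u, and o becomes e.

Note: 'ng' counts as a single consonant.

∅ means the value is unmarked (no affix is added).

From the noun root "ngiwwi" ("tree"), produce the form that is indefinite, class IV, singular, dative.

eggengiwwie

Attach noun class class IV a- → angiwwi.
Attach case dative g- → gangiwwi.
Attach number singular -e → gangiwwie.
Attach definiteness indefinite eg- → eggangiwwie.
Apply vowel harmony: eggangiwwie → eggengiwwie.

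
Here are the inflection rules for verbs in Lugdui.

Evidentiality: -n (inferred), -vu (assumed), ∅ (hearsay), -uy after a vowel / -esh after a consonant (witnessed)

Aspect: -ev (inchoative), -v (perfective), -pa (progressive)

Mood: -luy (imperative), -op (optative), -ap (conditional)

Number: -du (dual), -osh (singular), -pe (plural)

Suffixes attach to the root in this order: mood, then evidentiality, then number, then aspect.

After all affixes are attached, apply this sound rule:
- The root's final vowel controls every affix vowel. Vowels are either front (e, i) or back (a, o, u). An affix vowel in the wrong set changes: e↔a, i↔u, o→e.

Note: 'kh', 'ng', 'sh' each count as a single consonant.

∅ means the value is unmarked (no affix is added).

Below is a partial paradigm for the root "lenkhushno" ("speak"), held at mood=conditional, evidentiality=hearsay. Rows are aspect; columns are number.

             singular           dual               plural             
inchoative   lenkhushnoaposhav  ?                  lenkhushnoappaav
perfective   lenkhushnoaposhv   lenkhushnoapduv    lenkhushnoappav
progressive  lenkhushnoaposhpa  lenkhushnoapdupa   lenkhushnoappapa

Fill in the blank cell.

lenkhushnoapduav

Attach mood conditional -ap → lenkhushnoap.
evidentiality = hearsay: zero marking, form stays lenkhushnoap.
Attach number dual -du → lenkhushnoapdu.
Attach aspect inchoative -ev → lenkhushnoapduev.
Apply vowel harmony: lenkhushnoapduev → lenkhushnoapduav.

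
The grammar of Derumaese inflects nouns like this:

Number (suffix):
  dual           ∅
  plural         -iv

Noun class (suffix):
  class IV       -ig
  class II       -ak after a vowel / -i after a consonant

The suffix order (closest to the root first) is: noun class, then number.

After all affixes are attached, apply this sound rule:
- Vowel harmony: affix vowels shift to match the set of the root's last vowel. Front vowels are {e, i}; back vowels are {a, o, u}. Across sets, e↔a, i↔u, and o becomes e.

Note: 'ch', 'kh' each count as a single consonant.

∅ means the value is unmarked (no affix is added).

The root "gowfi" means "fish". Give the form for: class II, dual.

Attach noun class class II -ak (after vowel 'i') → gowfiak.
number = dual: zero marking, form stays gowfiak.
Apply vowel harmony: gowfiak → gowfiek.

gowfiek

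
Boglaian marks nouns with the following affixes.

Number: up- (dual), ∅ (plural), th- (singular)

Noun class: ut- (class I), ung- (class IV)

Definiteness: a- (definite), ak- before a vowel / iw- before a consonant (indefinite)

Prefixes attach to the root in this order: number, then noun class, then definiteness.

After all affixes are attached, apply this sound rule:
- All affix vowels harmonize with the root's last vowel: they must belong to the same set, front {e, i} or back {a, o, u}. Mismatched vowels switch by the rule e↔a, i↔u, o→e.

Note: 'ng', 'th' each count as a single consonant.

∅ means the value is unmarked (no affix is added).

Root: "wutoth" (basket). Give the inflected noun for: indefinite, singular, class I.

akutthwutoth

Attach number singular th- → thwutoth.
Attach noun class class I ut- → utthwutoth.
Attach definiteness indefinite ak- (before vowel 'u') → akutthwutoth.
Vowel harmony: no change.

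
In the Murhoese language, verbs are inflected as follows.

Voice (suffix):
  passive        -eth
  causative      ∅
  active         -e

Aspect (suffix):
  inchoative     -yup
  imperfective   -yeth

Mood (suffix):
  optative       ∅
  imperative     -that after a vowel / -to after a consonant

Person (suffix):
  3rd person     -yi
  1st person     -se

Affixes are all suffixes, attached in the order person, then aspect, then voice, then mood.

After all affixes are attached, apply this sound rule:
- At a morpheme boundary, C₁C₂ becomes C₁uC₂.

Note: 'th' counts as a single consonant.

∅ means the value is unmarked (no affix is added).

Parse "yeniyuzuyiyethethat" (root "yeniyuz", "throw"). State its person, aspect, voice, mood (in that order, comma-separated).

3rd person, imperfective, active, imperative

Segment: yeniyuz-yi-yeth-e-that.
person: -yi → 3rd person.
aspect: -yeth → imperfective.
voice: -e → active.
mood: -that/to → imperative.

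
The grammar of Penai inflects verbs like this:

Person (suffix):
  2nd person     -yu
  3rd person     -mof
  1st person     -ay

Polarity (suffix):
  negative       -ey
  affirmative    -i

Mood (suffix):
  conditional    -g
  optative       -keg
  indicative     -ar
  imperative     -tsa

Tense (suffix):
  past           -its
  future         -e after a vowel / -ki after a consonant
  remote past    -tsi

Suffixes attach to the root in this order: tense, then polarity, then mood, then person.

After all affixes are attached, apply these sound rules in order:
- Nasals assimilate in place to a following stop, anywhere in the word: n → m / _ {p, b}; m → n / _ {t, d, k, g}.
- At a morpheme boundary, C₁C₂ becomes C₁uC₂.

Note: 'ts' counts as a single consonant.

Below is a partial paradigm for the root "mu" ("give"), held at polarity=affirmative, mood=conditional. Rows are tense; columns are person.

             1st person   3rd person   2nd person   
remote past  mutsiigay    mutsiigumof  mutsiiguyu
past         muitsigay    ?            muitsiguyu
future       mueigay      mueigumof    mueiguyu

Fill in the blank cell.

muitsigumof

Attach tense past -its → muits.
Attach polarity affirmative -i → muitsi.
Attach mood conditional -g → muitsig.
Attach person 3rd person -mof → muitsigmof.
Nasal assimilation: no change.
Apply epenthesis: muitsigmof → muitsigumof.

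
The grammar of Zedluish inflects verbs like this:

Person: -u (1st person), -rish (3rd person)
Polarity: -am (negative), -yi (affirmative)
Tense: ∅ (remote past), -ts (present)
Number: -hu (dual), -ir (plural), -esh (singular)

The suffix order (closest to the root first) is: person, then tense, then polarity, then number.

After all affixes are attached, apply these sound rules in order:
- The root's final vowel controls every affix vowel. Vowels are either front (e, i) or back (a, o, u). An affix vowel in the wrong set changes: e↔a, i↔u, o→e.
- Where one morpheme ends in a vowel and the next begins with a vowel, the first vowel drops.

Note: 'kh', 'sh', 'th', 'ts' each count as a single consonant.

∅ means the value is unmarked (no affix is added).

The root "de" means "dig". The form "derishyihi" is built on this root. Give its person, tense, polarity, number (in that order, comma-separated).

Segment: de-rish-yi-hu.
person: -rish → 3rd person.
tense: ∅ → remote past.
polarity: -yi → affirmative.
number: -hu → dual.

3rd person, remote past, affirmative, dual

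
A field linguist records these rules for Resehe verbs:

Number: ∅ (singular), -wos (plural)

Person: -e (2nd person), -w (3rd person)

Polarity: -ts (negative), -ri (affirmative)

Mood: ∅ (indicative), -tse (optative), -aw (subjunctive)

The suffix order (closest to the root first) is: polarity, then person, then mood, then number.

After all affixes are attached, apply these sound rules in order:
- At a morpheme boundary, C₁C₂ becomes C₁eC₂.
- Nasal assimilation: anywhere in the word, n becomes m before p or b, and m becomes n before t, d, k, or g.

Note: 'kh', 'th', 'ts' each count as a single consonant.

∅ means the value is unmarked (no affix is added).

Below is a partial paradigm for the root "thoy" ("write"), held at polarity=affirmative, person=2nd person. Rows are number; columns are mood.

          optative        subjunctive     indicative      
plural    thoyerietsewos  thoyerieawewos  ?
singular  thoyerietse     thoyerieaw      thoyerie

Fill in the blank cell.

thoyeriewos

Attach polarity affirmative -ri → thoyri.
Attach person 2nd person -e → thoyrie.
mood = indicative: zero marking, form stays thoyrie.
Attach number plural -wos → thoyriewos.
Apply epenthesis: thoyriewos → thoyeriewos.
Nasal assimilation: no change.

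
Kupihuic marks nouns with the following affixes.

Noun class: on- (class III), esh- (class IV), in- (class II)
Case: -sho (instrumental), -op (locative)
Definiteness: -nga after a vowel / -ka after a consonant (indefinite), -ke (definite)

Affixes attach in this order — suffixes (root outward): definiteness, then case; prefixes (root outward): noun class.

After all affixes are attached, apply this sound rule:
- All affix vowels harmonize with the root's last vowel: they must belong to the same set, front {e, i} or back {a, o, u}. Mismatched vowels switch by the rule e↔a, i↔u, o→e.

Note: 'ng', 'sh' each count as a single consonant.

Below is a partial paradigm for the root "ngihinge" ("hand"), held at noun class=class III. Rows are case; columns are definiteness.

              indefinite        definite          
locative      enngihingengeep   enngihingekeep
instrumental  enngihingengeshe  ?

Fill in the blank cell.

enngihingekeshe

Attach definiteness definite -ke → ngihingeke.
Attach noun class class III on- → onngihingeke.
Attach case instrumental -sho → onngihingekesho.
Apply vowel harmony: onngihingekesho → enngihingekeshe.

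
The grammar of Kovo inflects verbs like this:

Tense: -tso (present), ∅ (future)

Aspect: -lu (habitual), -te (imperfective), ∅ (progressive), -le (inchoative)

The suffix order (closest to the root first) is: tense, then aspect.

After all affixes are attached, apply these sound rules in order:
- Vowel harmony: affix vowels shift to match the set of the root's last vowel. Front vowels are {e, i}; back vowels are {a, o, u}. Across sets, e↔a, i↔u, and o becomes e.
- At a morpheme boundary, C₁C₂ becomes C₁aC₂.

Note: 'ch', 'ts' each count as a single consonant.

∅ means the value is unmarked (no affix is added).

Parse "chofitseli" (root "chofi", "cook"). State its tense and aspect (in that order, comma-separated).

Segment: chofi-tso-lu.
tense: -tso → present.
aspect: -lu → habitual.

present, habitual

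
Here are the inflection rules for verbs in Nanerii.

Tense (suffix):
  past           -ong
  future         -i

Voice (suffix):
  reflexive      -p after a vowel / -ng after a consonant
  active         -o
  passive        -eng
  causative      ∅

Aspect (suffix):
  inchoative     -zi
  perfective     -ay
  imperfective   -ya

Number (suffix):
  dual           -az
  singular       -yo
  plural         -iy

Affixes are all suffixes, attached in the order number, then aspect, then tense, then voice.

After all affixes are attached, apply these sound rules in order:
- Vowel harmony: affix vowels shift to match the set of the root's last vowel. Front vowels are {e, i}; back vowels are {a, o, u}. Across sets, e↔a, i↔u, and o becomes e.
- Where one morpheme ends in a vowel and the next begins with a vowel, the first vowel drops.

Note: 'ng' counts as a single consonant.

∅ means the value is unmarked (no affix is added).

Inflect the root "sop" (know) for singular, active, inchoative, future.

sopyozo

Attach number singular -yo → sopyo.
Attach aspect inchoative -zi → sopyozi.
Attach tense future -i → sopyozii.
Attach voice active -o → sopyoziio.
Apply vowel harmony: sopyoziio → sopyozuuo.
Apply vowel deletion: sopyozuuo → sopyozo.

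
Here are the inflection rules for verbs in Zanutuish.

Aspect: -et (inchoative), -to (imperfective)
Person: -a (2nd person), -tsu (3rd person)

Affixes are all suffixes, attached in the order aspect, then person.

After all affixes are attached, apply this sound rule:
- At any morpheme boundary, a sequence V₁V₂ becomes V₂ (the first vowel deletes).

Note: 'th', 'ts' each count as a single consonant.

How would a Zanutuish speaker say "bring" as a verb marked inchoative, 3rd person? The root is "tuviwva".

tuviwvettsu

Attach aspect inchoative -et → tuviwvaet.
Attach person 3rd person -tsu → tuviwvaettsu.
Apply vowel deletion: tuviwvaettsu → tuviwvettsu.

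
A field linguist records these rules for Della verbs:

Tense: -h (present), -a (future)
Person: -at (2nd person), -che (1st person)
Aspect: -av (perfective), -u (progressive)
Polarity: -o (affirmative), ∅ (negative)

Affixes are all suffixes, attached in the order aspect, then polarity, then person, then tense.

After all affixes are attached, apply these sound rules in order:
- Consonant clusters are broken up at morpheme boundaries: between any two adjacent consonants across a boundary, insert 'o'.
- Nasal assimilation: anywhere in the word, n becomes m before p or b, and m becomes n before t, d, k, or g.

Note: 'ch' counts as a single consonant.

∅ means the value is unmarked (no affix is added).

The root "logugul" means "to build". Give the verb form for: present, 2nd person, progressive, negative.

Attach aspect progressive -u → logugulu.
polarity = negative: zero marking, form stays logugulu.
Attach person 2nd person -at → loguguluat.
Attach tense present -h → loguguluath.
Apply epenthesis: loguguluath → loguguluatoh.
Nasal assimilation: no change.

loguguluatoh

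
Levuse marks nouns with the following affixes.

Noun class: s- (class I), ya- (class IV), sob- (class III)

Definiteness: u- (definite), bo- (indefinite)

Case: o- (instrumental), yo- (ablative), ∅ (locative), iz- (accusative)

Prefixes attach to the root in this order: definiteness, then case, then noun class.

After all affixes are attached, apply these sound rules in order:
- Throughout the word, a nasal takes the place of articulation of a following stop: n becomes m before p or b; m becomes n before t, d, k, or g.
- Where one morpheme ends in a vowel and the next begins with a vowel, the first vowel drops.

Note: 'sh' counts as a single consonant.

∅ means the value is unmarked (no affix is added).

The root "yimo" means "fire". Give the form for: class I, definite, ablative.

syuyimo

Attach definiteness definite u- → uyimo.
Attach case ablative yo- → youyimo.
Attach noun class class I s- → syouyimo.
Nasal assimilation: no change.
Apply vowel deletion: syouyimo → syuyimo.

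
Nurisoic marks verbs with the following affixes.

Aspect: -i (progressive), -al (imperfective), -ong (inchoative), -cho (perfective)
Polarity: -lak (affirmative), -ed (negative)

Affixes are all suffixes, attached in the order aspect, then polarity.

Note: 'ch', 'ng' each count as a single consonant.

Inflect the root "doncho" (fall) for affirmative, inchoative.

donchoonglak

Attach aspect inchoative -ong → donchoong.
Attach polarity affirmative -lak → donchoonglak.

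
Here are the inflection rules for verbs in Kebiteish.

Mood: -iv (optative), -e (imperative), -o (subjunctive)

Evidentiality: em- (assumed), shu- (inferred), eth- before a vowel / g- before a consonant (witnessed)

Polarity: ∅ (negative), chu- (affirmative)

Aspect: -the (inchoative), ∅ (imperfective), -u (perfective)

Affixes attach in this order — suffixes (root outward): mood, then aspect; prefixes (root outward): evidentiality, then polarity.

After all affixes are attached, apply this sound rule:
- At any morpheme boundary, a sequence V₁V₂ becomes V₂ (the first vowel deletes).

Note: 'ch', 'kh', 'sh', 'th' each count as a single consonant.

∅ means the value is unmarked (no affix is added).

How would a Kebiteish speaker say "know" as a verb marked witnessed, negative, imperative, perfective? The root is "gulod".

Attach mood imperative -e → gulode.
Attach evidentiality witnessed g- (before consonant 'g') → ggulode.
polarity = negative: zero marking, form stays ggulode.
Attach aspect perfective -u → ggulodeu.
Apply vowel deletion: ggulodeu → ggulodu.

ggulodu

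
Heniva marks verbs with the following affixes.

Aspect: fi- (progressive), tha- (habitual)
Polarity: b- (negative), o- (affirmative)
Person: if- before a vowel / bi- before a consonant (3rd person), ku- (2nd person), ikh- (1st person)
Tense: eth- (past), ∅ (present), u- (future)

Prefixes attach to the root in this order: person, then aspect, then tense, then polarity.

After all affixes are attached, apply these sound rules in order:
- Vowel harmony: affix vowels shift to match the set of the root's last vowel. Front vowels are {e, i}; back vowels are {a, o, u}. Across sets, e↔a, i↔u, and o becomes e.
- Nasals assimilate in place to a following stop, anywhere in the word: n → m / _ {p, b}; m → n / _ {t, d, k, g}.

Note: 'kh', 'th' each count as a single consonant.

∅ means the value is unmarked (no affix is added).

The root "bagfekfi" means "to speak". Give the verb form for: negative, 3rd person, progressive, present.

Attach person 3rd person bi- (before consonant 'b') → bibagfekfi.
Attach aspect progressive fi- → fibibagfekfi.
tense = present: zero marking, form stays fibibagfekfi.
Attach polarity negative b- → bfibibagfekfi.
Vowel harmony: no change.
Nasal assimilation: no change.

bfibibagfekfi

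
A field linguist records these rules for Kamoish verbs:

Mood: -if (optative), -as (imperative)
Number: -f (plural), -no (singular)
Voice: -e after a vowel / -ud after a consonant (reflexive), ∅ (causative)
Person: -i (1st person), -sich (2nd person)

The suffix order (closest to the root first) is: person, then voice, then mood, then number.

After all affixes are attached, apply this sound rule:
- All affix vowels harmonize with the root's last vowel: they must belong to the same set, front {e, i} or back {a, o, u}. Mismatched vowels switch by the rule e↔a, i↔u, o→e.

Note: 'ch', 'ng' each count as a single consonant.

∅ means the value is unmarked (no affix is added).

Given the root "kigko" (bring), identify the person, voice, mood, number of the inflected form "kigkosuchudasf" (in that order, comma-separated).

2nd person, reflexive, imperative, plural

Segment: kigko-sich-ud-as-f.
person: -sich → 2nd person.
voice: -e/ud → reflexive.
mood: -as → imperative.
number: -f → plural.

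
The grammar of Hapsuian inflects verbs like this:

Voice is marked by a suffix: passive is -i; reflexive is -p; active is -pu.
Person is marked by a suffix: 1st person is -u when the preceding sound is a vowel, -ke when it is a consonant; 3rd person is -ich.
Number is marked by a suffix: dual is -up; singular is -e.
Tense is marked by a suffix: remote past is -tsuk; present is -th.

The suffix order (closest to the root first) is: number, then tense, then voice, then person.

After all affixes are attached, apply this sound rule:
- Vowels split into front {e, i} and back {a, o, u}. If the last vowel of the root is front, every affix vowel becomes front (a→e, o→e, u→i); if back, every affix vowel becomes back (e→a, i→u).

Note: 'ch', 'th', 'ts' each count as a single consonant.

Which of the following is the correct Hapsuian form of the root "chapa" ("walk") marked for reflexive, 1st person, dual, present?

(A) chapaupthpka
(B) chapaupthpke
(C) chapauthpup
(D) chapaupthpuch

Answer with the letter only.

Attach number dual -up → chapaup.
Attach tense present -th → chapaupth.
Attach voice reflexive -p → chapaupthp.
Attach person 1st person -ke (after consonant 'p') → chapaupthpke.
Apply vowel harmony: chapaupthpke → chapaupthpka.
So the correct form is chapaupthpka, option (A).
(C) chapauthpup is wrong: it has the affixes in the wrong order.
(B) chapaupthpke is wrong: it fails to apply the sound rule(s).
(D) chapaupthpuch is wrong: it uses 3rd person instead of 1st person for person.

A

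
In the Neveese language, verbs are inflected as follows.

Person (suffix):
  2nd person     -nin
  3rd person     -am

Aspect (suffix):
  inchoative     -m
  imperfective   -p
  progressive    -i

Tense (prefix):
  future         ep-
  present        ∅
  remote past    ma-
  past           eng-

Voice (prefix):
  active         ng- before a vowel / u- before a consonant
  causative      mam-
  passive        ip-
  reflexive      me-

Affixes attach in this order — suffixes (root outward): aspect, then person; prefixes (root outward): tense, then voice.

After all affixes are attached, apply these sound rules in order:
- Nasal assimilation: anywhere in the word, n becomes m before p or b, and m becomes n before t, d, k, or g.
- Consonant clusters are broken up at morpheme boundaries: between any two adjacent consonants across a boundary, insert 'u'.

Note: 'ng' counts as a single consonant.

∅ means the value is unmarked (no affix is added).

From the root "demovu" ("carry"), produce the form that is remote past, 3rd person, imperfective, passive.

ipumademovupam

Attach aspect imperfective -p → demovup.
Attach tense remote past ma- → mademovup.
Attach person 3rd person -am → mademovupam.
Attach voice passive ip- → ipmademovupam.
Nasal assimilation: no change.
Apply epenthesis: ipmademovupam → ipumademovupam.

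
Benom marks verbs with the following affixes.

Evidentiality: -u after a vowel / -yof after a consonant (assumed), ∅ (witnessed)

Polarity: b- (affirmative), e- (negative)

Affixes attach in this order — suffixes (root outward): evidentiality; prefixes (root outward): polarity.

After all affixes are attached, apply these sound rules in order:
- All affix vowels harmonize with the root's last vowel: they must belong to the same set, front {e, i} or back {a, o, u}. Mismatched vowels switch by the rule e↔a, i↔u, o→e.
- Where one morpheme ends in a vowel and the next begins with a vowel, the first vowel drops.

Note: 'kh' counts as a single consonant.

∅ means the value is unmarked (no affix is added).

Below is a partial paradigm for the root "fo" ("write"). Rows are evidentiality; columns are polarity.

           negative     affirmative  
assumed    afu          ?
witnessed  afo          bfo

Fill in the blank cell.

Attach polarity affirmative b- → bfo.
Attach evidentiality assumed -u (after vowel 'o') → bfou.
Vowel harmony: no change.
Apply vowel deletion: bfou → bfu.

bfu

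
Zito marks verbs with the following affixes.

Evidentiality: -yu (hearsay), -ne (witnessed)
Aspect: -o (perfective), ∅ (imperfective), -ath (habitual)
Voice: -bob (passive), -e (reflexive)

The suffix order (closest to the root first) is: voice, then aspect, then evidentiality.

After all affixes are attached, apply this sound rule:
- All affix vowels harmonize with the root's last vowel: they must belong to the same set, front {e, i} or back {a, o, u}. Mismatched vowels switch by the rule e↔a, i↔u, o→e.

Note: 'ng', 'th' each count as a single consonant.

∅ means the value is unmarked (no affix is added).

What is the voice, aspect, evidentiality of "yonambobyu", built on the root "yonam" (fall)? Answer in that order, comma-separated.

Segment: yonam-bob-yu.
voice: -bob → passive.
aspect: ∅ → imperfective.
evidentiality: -yu → hearsay.

passive, imperfective, hearsay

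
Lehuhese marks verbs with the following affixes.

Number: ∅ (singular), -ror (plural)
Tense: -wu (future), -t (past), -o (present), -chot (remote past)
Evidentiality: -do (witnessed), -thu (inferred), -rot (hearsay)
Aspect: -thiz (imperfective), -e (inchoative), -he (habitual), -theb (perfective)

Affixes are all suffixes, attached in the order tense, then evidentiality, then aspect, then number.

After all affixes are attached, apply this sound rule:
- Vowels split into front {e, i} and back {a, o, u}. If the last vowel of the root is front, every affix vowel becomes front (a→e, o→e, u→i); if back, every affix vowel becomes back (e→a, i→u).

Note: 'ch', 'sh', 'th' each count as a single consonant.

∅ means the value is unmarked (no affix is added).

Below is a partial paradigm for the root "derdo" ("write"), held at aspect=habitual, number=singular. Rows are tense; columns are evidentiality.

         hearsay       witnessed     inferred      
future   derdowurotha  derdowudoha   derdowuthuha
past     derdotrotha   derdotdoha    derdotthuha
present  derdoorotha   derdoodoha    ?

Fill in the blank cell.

derdoothuha

Attach tense present -o → derdoo.
Attach evidentiality inferred -thu → derdoothu.
Attach aspect habitual -he → derdoothuhe.
number = singular: zero marking, form stays derdoothuhe.
Apply vowel harmony: derdoothuhe → derdoothuha.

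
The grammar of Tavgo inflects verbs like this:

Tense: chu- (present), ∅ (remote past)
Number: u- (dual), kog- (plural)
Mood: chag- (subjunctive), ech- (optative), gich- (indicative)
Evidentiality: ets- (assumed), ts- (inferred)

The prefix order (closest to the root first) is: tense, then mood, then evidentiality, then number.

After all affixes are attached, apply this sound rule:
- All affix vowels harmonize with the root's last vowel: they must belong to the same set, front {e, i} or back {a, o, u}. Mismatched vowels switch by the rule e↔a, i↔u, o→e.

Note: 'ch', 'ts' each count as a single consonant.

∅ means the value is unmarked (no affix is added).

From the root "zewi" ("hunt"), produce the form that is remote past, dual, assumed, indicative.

tense = remote past: zero marking, form stays zewi.
Attach mood indicative gich- → gichzewi.
Attach evidentiality assumed ets- → etsgichzewi.
Attach number dual u- → uetsgichzewi.
Apply vowel harmony: uetsgichzewi → ietsgichzewi.

ietsgichzewi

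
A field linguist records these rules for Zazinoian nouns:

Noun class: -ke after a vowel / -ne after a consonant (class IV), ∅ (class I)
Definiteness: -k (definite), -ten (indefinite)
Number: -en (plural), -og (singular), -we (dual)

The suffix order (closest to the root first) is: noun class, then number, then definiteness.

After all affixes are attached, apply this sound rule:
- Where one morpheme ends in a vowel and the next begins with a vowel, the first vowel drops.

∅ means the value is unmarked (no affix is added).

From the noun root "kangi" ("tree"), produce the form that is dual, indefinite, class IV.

Attach noun class class IV -ke (after vowel 'i') → kangike.
Attach number dual -we → kangikewe.
Attach definiteness indefinite -ten → kangikeweten.
Vowel deletion: no change.

kangikeweten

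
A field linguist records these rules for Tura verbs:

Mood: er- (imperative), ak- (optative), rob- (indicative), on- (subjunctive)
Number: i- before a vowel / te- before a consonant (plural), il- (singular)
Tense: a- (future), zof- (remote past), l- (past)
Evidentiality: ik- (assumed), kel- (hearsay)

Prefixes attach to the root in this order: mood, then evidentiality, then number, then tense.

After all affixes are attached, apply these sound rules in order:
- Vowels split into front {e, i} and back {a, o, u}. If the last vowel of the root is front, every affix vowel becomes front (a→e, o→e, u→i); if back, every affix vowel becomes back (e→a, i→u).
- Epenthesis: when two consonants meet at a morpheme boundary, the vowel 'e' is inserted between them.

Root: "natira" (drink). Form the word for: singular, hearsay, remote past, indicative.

Attach mood indicative rob- → robnatira.
Attach evidentiality hearsay kel- → kelrobnatira.
Attach number singular il- → ilkelrobnatira.
Attach tense remote past zof- → zofilkelrobnatira.
Apply vowel harmony: zofilkelrobnatira → zofulkalrobnatira.
Apply epenthesis: zofulkalrobnatira → zofulekalerobenatira.

zofulekalerobenatira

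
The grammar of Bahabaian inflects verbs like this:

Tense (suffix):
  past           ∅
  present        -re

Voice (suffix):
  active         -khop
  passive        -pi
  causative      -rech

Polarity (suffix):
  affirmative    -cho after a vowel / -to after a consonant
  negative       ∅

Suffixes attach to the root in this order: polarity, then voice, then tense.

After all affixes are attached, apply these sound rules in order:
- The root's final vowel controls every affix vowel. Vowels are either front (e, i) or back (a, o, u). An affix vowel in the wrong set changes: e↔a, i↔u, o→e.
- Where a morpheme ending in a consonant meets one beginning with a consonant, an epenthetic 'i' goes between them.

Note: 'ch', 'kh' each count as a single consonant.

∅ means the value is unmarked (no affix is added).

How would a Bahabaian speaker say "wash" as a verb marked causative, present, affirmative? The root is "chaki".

chakicherechire

Attach polarity affirmative -cho (after vowel 'i') → chakicho.
Attach voice causative -rech → chakichorech.
Attach tense present -re → chakichorechre.
Apply vowel harmony: chakichorechre → chakicherechre.
Apply epenthesis: chakicherechre → chakicherechire.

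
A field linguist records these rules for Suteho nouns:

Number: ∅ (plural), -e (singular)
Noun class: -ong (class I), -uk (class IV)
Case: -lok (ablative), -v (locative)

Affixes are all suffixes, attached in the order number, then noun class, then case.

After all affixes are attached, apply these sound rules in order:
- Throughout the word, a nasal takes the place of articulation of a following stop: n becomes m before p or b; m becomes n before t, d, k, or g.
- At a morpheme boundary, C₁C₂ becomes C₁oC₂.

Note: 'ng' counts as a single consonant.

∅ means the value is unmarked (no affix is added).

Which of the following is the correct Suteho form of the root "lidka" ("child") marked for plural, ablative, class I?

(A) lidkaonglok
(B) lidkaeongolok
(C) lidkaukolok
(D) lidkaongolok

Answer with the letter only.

number = plural: zero marking, form stays lidka.
Attach noun class class I -ong → lidkaong.
Attach case ablative -lok → lidkaonglok.
Nasal assimilation: no change.
Apply epenthesis: lidkaonglok → lidkaongolok.
So the correct form is lidkaongolok, option (D).
(B) lidkaeongolok is wrong: it uses singular instead of plural for number.
(A) lidkaonglok is wrong: it fails to apply the sound rule(s).
(C) lidkaukolok is wrong: it uses class IV instead of class I for noun class.

D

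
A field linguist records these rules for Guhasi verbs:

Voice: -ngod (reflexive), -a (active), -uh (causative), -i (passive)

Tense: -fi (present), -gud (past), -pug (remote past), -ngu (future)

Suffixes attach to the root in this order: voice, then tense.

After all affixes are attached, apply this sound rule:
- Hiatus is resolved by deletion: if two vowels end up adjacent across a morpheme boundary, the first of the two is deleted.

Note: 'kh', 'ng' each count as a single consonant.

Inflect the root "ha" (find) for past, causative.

Attach voice causative -uh → hauh.
Attach tense past -gud → hauhgud.
Apply vowel deletion: hauhgud → huhgud.

huhgud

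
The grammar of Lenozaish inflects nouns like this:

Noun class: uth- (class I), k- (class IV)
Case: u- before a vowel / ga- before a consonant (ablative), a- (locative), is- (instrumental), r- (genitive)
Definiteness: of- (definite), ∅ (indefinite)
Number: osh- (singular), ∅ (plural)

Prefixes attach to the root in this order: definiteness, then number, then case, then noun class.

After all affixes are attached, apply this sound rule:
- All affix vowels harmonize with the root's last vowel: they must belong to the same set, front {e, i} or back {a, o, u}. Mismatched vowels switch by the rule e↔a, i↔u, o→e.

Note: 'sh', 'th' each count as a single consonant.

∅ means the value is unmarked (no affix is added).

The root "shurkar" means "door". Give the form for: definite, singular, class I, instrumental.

Attach definiteness definite of- → ofshurkar.
Attach number singular osh- → oshofshurkar.
Attach case instrumental is- → isoshofshurkar.
Attach noun class class I uth- → uthisoshofshurkar.
Apply vowel harmony: uthisoshofshurkar → uthusoshofshurkar.

uthusoshofshurkar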